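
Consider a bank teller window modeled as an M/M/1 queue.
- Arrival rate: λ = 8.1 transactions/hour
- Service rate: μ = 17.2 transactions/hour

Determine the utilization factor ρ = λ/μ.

Server utilization: ρ = λ/μ
ρ = 8.1/17.2 = 0.4709
The server is busy 47.09% of the time.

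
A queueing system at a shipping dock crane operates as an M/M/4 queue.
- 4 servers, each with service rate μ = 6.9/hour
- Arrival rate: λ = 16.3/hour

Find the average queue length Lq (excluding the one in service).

Traffic intensity: ρ = λ/(cμ) = 16.3/(4×6.9) = 0.5906
Since ρ = 0.5906 < 1, system is stable.
Offered load a = λ/μ = cρ = 16.3/6.9 = 2.3623
P₀ = [ Σₙ₌₀^3 aⁿ/n! + a^4/(4!(1-ρ)) ]⁻¹
Σ = a^0/0! + a^1/1! + a^2/2! + a^3/3! = 1.0000 + 2.3623 + 2.7903 + 2.1972 = 8.3498
a^4/(4!(1-ρ)) = 31.1425/(24 × 0.40942) = 3.1694
P₀ = 1/(8.3498 + 3.1694) = 0.08681
Lq = P₀·a^4·ρ / (4!(1-ρ)²) = 0.08681 × 31.1425 × 0.5906 / (24 × 0.1676) = 0.3969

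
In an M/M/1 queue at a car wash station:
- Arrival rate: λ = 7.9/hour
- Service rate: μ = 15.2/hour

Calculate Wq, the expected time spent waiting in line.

First, compute utilization: ρ = λ/μ = 7.9/15.2 = 0.5197
For M/M/1: Wq = λ/(μ(μ-λ))
Wq = 7.9/(15.2 × (15.2-7.9))
Wq = 7.9/(15.2 × 7.30)
Wq = 0.07120 hours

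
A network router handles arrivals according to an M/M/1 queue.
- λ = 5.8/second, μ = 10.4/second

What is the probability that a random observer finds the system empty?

ρ = λ/μ = 5.8/10.4 = 0.5577
P(0) = 1 - ρ = 1 - 0.5577 = 0.4423
The server is idle 44.23% of the time.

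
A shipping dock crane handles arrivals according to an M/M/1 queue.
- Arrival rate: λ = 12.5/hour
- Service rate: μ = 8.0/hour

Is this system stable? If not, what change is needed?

Stability requires ρ = λ/(cμ) < 1
ρ = 12.5/(1 × 8.0) = 12.5/8.00 = 1.5625
Since 1.5625 ≥ 1, the system is UNSTABLE.
Queue grows without bound. Need μ > λ = 12.5.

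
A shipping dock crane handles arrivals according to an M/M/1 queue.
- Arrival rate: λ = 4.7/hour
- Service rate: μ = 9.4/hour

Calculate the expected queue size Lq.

ρ = λ/μ = 4.7/9.4 = 0.5000
For M/M/1: Lq = λ²/(μ(μ-λ))
Lq = 22.09/(9.4 × 4.70)
Lq = 0.5000 containers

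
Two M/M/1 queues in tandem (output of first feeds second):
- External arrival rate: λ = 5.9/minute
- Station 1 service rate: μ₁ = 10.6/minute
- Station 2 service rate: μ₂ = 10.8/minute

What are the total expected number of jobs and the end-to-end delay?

By Jackson's theorem, each station behaves as independent M/M/1.
Station 1: ρ₁ = 5.9/10.6 = 0.5566, L₁ = ρ₁/(1-ρ₁) = λ/(μ₁-λ) = 5.9/4.70 = 1.2553
Station 2: ρ₂ = 5.9/10.8 = 0.5463, L₂ = ρ₂/(1-ρ₂) = λ/(μ₂-λ) = 5.9/4.90 = 1.2041
Total: L = L₁ + L₂ = 1.2553 + 1.2041 = 2.4594
W = L/λ = 2.4594/5.9 = 0.4168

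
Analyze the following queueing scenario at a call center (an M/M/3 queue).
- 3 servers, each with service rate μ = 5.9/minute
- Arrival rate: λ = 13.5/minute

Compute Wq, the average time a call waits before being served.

Traffic intensity: ρ = λ/(cμ) = 13.5/(3×5.9) = 0.7627
Since ρ = 0.7627 < 1, system is stable.
Offered load a = λ/μ = cρ = 13.5/5.9 = 2.2881
P₀ = [ Σₙ₌₀^2 aⁿ/n! + a^3/(3!(1-ρ)) ]⁻¹
Σ = a^0/0! + a^1/1! + a^2/2! = 1.0000 + 2.2881 + 2.6178 = 5.9059
a^3/(3!(1-ρ)) = 11.9797/(6 × 0.237288) = 8.4143
P₀ = 1/(5.9059 + 8.4143) = 0.06983
Lq = P₀·a^3·ρ / (3!(1-ρ)²) = 0.0698313 × 11.9797 × 0.762712 / (6 × 0.0563057) = 1.8887
Wq = Lq/λ = 1.8887/13.5 = 0.1399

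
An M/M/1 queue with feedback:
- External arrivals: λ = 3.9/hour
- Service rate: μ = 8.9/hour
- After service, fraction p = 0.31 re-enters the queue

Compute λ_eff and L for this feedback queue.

Effective arrival rate: λ_eff = λ/(1-p) = 3.9/(1-0.31) = 3.9/0.69 = 5.6522
ρ = λ_eff/μ = 5.6522/8.9 = 0.63508
L = ρ/(1-ρ) = 0.63508/(1-0.63508) = 1.7403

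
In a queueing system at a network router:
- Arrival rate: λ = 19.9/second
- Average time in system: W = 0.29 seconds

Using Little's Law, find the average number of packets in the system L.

Little's Law: L = λW
L = 19.9 × 0.29 = 5.7710 packets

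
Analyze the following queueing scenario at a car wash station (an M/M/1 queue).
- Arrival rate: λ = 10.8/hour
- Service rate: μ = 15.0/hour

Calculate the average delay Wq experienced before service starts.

First, compute utilization: ρ = λ/μ = 10.8/15.0 = 0.7200
For M/M/1: Wq = λ/(μ(μ-λ))
Wq = 10.8/(15.0 × (15.0-10.8))
Wq = 10.8/(15.0 × 4.20)
Wq = 0.1714 hours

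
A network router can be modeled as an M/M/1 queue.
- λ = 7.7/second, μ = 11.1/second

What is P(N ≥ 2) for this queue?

ρ = λ/μ = 7.7/11.1 = 0.6937
P(N ≥ n) = ρⁿ
P(N ≥ 2) = 0.6937^2
P(N ≥ 2) = 0.4812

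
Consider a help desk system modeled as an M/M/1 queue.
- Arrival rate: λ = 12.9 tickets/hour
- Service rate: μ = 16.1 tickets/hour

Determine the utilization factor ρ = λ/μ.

Server utilization: ρ = λ/μ
ρ = 12.9/16.1 = 0.8012
The server is busy 80.12% of the time.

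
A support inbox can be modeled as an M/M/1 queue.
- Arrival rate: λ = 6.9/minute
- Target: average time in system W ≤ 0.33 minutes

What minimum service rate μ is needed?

For M/M/1: W = 1/(μ-λ)
Need W ≤ 0.33, so 1/(μ-λ) ≤ 0.33
μ - λ ≥ 1/0.33 = 3.0303
μ ≥ 6.9 + 3.0303 = 9.9303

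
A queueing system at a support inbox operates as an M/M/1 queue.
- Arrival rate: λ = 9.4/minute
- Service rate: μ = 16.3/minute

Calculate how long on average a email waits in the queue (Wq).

First, compute utilization: ρ = λ/μ = 9.4/16.3 = 0.5767
For M/M/1: Wq = λ/(μ(μ-λ))
Wq = 9.4/(16.3 × (16.3-9.4))
Wq = 9.4/(16.3 × 6.90)
Wq = 0.08358 minutes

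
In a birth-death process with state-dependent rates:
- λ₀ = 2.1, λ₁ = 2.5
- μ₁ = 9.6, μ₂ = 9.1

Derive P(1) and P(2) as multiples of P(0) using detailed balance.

Balance equations:
State 0: λ₀P₀ = μ₁P₁ → P₁ = (λ₀/μ₁)P₀ = (2.1/9.6)P₀ = 0.2188P₀
State 1: P₂ = (λ₀λ₁)/(μ₁μ₂)P₀ = (2.1×2.5)/(9.6×9.1)P₀ = 0.06010P₀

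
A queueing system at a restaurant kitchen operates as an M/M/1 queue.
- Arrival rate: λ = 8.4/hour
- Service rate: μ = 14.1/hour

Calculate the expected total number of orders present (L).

ρ = λ/μ = 8.4/14.1 = 0.5957
For M/M/1: L = λ/(μ-λ)
L = 8.4/(14.1-8.4) = 8.4/5.70
L = 1.4737 orders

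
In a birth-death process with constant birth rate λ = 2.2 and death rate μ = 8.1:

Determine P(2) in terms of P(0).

For constant rates: P(n)/P(0) = (λ/μ)^n
P(2)/P(0) = (2.2/8.1)^2 = 0.2716^2 = 0.07377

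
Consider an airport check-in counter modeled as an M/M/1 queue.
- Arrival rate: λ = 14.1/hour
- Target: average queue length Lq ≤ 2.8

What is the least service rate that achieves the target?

For M/M/1: Lq = λ²/(μ(μ-λ))
Need Lq ≤ 2.8, i.e. μ(μ-λ) ≥ λ²/2.8
μ² - 14.1μ - 198.81/2.8 ≥ 0  →  μ² - 14.1μ - 71.00357 ≥ 0
Quadratic formula (positive root): μ = [λ + √(λ² + 4×71.00357)]/2
Discriminant: 198.81 + 4×71.00357 = 482.8243, √482.8243 = 21.9733
μ ≥ (14.1 + 21.9733)/2 = 18.0366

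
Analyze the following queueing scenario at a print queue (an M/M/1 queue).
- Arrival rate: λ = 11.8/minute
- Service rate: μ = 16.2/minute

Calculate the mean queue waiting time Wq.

First, compute utilization: ρ = λ/μ = 11.8/16.2 = 0.7284
For M/M/1: Wq = λ/(μ(μ-λ))
Wq = 11.8/(16.2 × (16.2-11.8))
Wq = 11.8/(16.2 × 4.40)
Wq = 0.1655 minutes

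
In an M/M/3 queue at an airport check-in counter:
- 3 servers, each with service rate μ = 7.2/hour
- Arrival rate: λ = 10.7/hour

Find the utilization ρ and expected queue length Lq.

Traffic intensity: ρ = λ/(cμ) = 10.7/(3×7.2) = 0.4954
Since ρ = 0.4954 < 1, system is stable.
Offered load a = λ/μ = cρ = 10.7/7.2 = 1.4861
P₀ = [ Σₙ₌₀^2 aⁿ/n! + a^3/(3!(1-ρ)) ]⁻¹
Σ = a^0/0! + a^1/1! + a^2/2! = 1.0000 + 1.4861 + 1.1043 = 3.5904
a^3/(3!(1-ρ)) = 3.2821/(6 × 0.50463) = 1.0840
P₀ = 1/(3.5904 + 1.0840) = 0.2139
Lq = P₀·a^3·ρ / (3!(1-ρ)²) = 0.2139 × 3.2821 × 0.4954 / (6 × 0.2547) = 0.2276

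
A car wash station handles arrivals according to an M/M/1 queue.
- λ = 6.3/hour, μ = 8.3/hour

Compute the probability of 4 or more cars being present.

ρ = λ/μ = 6.3/8.3 = 0.7590
P(N ≥ n) = ρⁿ
P(N ≥ 4) = 0.7590^4
P(N ≥ 4) = 0.3319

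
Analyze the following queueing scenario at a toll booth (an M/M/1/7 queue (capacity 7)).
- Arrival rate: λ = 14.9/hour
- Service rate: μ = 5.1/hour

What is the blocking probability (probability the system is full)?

ρ = λ/μ = 14.9/5.1 = 2.9216
P₀ = (1-ρ)/(1-ρ^(K+1)) = (1-2.9216)/(1-2.9216^8) = -1.9216/-5307.4294 = 0.0003621
P_K = P₀×ρ^K = 0.00036206 × 2.9216^7 = 0.00036206 × 1816.9597 = 0.6578
Blocking probability = 65.78%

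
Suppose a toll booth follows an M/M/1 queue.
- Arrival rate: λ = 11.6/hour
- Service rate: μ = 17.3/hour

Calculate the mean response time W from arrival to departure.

First, compute utilization: ρ = λ/μ = 11.6/17.3 = 0.6705
For M/M/1: W = 1/(μ-λ)
W = 1/(17.3-11.6) = 1/5.70
W = 0.1754 hours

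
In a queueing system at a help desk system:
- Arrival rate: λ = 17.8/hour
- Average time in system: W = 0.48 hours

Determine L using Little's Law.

Little's Law: L = λW
L = 17.8 × 0.48 = 8.5440 tickets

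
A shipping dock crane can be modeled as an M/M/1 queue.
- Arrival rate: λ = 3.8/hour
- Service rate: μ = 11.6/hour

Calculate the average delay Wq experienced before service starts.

First, compute utilization: ρ = λ/μ = 3.8/11.6 = 0.3276
For M/M/1: Wq = λ/(μ(μ-λ))
Wq = 3.8/(11.6 × (11.6-3.8))
Wq = 3.8/(11.6 × 7.80)
Wq = 0.04200 hours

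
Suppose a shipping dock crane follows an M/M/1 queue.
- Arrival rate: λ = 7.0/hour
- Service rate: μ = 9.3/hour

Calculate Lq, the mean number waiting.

ρ = λ/μ = 7.0/9.3 = 0.7527
For M/M/1: Lq = λ²/(μ(μ-λ))
Lq = 49.00/(9.3 × 2.30)
Lq = 2.2908 containers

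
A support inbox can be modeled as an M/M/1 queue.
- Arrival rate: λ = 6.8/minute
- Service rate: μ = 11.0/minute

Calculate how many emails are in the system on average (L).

ρ = λ/μ = 6.8/11.0 = 0.6182
For M/M/1: L = λ/(μ-λ)
L = 6.8/(11.0-6.8) = 6.8/4.20
L = 1.6190 emails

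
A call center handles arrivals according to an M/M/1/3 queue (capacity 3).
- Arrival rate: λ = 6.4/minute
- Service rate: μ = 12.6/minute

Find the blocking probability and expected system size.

ρ = λ/μ = 6.4/12.6 = 0.50794
P₀ = (1-ρ)/(1-ρ^(K+1)) = (1-0.50794)/(1-0.50794^4) = 0.4921/0.9334 = 0.5272
P_K = P₀×ρ^K = 0.52715 × 0.50794^3 = 0.52715 × 0.13105 = 0.06908
Blocking probability P_3 = 0.06908 (6.91%)
L = ρ[1 - (K+1)ρ^K + Kρ^(K+1)] / [(1-ρ)(1-ρ^(K+1))]
L = 0.50794 × (1 - 4×0.13105 + 3×0.066566) / ((1 - 0.50794) × (1 - 0.066566)) = 0.7470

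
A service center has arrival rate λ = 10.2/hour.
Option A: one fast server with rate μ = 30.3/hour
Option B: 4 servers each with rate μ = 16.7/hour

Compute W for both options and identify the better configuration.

Option A: single server μ = 30.3 (M/M/1)
  ρ_A = 10.2/30.3 = 0.3366
  W_A = 1/(μ-λ) = 1/(30.3-10.2) = 1/20.10 = 0.04975

Option B: 4 servers μ = 16.7 (M/M/4)
  ρ_B = λ/(cμ) = 10.2/(4×16.7) = 0.1527
  Offered load a = λ/μ = cρ = 10.2/16.7 = 0.6108
  P₀ = [ Σₙ₌₀^3 aⁿ/n! + a^4/(4!(1-ρ)) ]⁻¹
  Σ = a^0/0! + a^1/1! + a^2/2! + a^3/3! = 1.0000 + 0.6108 + 0.1865 + 0.03798 = 1.8353
  a^4/(4!(1-ρ)) = 0.13917/(24 × 0.84731) = 0.006844
  P₀ = 1/(1.83528 + 0.00684358) = 0.5429
  Lq = P₀·a^4·ρ / (4!(1-ρ)²) = 0.54285 × 0.13917 × 0.15269 / (24 × 0.71793) = 0.0006695
  Wq_B = Lq/λ = 0.0006695/10.2 = 0.00006564
  W_B = Wq_B + 1/μ = 0.00006564 + 0.05988 = 0.05995

Since W_A = 0.04975 < W_B = 0.05995, Option A (single fast server) has the shorter time in system.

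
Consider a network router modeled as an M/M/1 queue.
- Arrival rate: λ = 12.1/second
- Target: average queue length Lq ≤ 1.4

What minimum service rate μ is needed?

For M/M/1: Lq = λ²/(μ(μ-λ))
Need Lq ≤ 1.4, i.e. μ(μ-λ) ≥ λ²/1.4
μ² - 12.1μ - 146.41/1.4 ≥ 0  →  μ² - 12.1μ - 104.57857 ≥ 0
Quadratic formula (positive root): μ = [λ + √(λ² + 4×104.57857)]/2
Discriminant: 146.41 + 4×104.57857 = 564.7243, √564.7243 = 23.7639
μ ≥ (12.1 + 23.7639)/2 = 17.9320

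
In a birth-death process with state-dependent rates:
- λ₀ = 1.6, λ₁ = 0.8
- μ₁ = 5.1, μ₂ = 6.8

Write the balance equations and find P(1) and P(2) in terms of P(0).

Balance equations:
State 0: λ₀P₀ = μ₁P₁ → P₁ = (λ₀/μ₁)P₀ = (1.6/5.1)P₀ = 0.3137P₀
State 1: P₂ = (λ₀λ₁)/(μ₁μ₂)P₀ = (1.6×0.8)/(5.1×6.8)P₀ = 0.03691P₀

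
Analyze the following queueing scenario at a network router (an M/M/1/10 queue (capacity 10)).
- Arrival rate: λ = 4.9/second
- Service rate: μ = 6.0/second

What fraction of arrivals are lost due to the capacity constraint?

ρ = λ/μ = 4.9/6.0 = 0.81667
P₀ = (1-ρ)/(1-ρ^(K+1)) = (1-0.81667)/(1-0.81667^11) = 0.18333/0.89223 = 0.2055
P_K = P₀×ρ^K = 0.20547 × 0.81667^10 = 0.20547 × 0.13197 = 0.02712
Blocking probability = 2.71%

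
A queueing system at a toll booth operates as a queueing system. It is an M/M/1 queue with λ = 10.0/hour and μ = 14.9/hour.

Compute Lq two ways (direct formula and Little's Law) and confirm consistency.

Method 1 (direct): Lq = λ²/(μ(μ-λ)) = 100.00/(14.9 × 4.90) = 1.3697

Method 2 (Little's Law):
W = 1/(μ-λ) = 1/4.90 = 0.20408
Wq = W - 1/μ = 0.20408 - 0.067114 = 0.13697
Lq = λWq = 10.0 × 0.13697 = 1.3697 ✔ (matches Method 1)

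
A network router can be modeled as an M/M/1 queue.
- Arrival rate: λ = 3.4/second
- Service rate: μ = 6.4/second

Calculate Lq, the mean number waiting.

ρ = λ/μ = 3.4/6.4 = 0.5312
For M/M/1: Lq = λ²/(μ(μ-λ))
Lq = 11.56/(6.4 × 3.00)
Lq = 0.6021 packets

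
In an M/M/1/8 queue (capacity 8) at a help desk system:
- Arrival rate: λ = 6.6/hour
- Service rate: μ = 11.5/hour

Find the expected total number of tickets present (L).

ρ = λ/μ = 6.6/11.5 = 0.57391
P₀ = (1-ρ)/(1-ρ^(K+1)) = (1-0.57391)/(1-0.57391^9) = 0.4261/0.9932 = 0.4290
P_K = P₀×ρ^K = 0.4290 × 0.57391^8 = 0.4290 × 0.01177 = 0.005049
L = ρ[1 - (K+1)ρ^K + Kρ^(K+1)] / [(1-ρ)(1-ρ^(K+1))]
L = 0.57391 × (1 - 9×0.01177 + 8×0.006755) / ((1 - 0.57391) × (1 - 0.006755)) = 1.2857 tickets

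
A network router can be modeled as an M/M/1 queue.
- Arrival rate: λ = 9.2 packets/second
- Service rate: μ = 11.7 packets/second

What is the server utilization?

Server utilization: ρ = λ/μ
ρ = 9.2/11.7 = 0.7863
The server is busy 78.63% of the time.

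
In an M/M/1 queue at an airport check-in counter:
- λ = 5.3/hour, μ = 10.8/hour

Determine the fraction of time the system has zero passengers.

ρ = λ/μ = 5.3/10.8 = 0.4907
P(0) = 1 - ρ = 1 - 0.4907 = 0.5093
The server is idle 50.93% of the time.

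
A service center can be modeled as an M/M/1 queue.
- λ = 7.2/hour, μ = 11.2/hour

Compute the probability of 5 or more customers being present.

ρ = λ/μ = 7.2/11.2 = 0.6429
P(N ≥ n) = ρⁿ
P(N ≥ 5) = 0.6429^5
P(N ≥ 5) = 0.1098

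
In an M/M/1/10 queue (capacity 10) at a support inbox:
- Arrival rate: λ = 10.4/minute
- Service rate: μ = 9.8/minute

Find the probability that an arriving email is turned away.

ρ = λ/μ = 10.4/9.8 = 1.061224
P₀ = (1-ρ)/(1-ρ^(K+1)) = (1-1.061224)/(1-1.061224^11) = -0.06122/-0.9226 = 0.06636
P_K = P₀×ρ^K = 0.06636 × 1.061224^10 = 0.06636 × 1.8116 = 0.1202
Blocking probability = 12.02%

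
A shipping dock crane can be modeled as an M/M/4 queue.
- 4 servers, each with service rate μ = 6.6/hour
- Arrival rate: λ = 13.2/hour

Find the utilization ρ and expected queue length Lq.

Traffic intensity: ρ = λ/(cμ) = 13.2/(4×6.6) = 0.5000
Since ρ = 0.5000 < 1, system is stable.
Offered load a = λ/μ = cρ = 13.2/6.6 = 2.0000
P₀ = [ Σₙ₌₀^3 aⁿ/n! + a^4/(4!(1-ρ)) ]⁻¹
Σ = a^0/0! + a^1/1! + a^2/2! + a^3/3! = 1.0000 + 2.0000 + 2.0000 + 1.3333 = 6.3333
a^4/(4!(1-ρ)) = 16.0000/(24 × 0.5000) = 1.3333
P₀ = 1/(6.3333 + 1.3333) = 0.1304
Lq = P₀·a^4·ρ / (4!(1-ρ)²) = 0.1304 × 16.0000 × 0.5000 / (24 × 0.2500) = 0.1739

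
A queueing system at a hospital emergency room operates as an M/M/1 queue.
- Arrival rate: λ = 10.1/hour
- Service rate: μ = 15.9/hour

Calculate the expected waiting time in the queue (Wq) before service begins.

First, compute utilization: ρ = λ/μ = 10.1/15.9 = 0.6352
For M/M/1: Wq = λ/(μ(μ-λ))
Wq = 10.1/(15.9 × (15.9-10.1))
Wq = 10.1/(15.9 × 5.80)
Wq = 0.1095 hours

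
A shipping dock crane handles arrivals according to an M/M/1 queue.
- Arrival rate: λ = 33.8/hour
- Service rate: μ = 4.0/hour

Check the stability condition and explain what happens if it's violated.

Stability requires ρ = λ/(cμ) < 1
ρ = 33.8/(1 × 4.0) = 33.8/4.00 = 8.4500
Since 8.4500 ≥ 1, the system is UNSTABLE.
Queue grows without bound. Need μ > λ = 33.8.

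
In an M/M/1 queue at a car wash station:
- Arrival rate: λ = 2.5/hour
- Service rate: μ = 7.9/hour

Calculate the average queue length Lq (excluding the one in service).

ρ = λ/μ = 2.5/7.9 = 0.3165
For M/M/1: Lq = λ²/(μ(μ-λ))
Lq = 6.25/(7.9 × 5.40)
Lq = 0.1465 cars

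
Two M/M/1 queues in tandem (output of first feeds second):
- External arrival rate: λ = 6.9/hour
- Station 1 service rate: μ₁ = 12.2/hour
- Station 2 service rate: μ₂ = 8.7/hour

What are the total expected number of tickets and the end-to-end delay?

By Jackson's theorem, each station behaves as independent M/M/1.
Station 1: ρ₁ = 6.9/12.2 = 0.5656, L₁ = ρ₁/(1-ρ₁) = λ/(μ₁-λ) = 6.9/5.30 = 1.3019
Station 2: ρ₂ = 6.9/8.7 = 0.7931, L₂ = ρ₂/(1-ρ₂) = λ/(μ₂-λ) = 6.9/1.80 = 3.8333
Total: L = L₁ + L₂ = 1.3019 + 3.8333 = 5.1352
W = L/λ = 5.1352/6.9 = 0.7442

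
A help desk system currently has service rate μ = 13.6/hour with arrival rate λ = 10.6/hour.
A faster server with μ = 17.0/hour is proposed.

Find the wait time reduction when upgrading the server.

System 1: ρ₁ = 10.6/13.6 = 0.7794, W₁ = 1/(13.6-10.6) = 0.33333
System 2: ρ₂ = 10.6/17.0 = 0.6235, W₂ = 1/(17.0-10.6) = 0.15625
Improvement: (W₁-W₂)/W₁ = (0.33333-0.15625)/0.33333 = 53.12%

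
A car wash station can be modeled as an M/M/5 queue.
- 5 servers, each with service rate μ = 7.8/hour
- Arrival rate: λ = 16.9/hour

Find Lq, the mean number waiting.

Traffic intensity: ρ = λ/(cμ) = 16.9/(5×7.8) = 0.4333
Since ρ = 0.4333 < 1, system is stable.
Offered load a = λ/μ = cρ = 16.9/7.8 = 2.1667
P₀ = [ Σₙ₌₀^4 aⁿ/n! + a^5/(5!(1-ρ)) ]⁻¹
Σ = a^0/0! + a^1/1! + a^2/2! + a^3/3! + a^4/4! = 1.0000 + 2.1667 + 2.3472 + 1.6952 + 0.9182 = 8.1273
a^5/(5!(1-ρ)) = 47.7486/(120 × 0.56667) = 0.7022
P₀ = 1/(8.1273 + 0.7022) = 0.1133
Lq = P₀·a^5·ρ / (5!(1-ρ)²) = 0.113256 × 47.7486 × 0.433333 / (120 × 0.321111) = 0.06081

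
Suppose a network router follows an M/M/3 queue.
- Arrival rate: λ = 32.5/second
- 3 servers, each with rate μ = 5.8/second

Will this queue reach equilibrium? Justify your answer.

Stability requires ρ = λ/(cμ) < 1
ρ = 32.5/(3 × 5.8) = 32.5/17.40 = 1.8678
Since 1.8678 ≥ 1, the system is UNSTABLE.
Need c > λ/μ = 32.5/5.8 = 5.60.
Minimum servers needed: c = 6.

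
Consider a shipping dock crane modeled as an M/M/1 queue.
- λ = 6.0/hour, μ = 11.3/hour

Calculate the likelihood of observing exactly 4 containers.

ρ = λ/μ = 6.0/11.3 = 0.53097
P(n) = (1-ρ)ρⁿ
P(4) = (1-0.53097) × 0.53097^4
P(4) = 0.4690 × 0.07948
P(4) = 0.03728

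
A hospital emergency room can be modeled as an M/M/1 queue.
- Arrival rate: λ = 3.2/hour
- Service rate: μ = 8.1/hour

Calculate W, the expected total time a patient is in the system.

First, compute utilization: ρ = λ/μ = 3.2/8.1 = 0.3951
For M/M/1: W = 1/(μ-λ)
W = 1/(8.1-3.2) = 1/4.90
W = 0.2041 hours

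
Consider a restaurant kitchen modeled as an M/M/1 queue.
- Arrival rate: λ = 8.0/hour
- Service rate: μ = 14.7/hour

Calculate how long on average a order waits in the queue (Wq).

First, compute utilization: ρ = λ/μ = 8.0/14.7 = 0.5442
For M/M/1: Wq = λ/(μ(μ-λ))
Wq = 8.0/(14.7 × (14.7-8.0))
Wq = 8.0/(14.7 × 6.70)
Wq = 0.08123 hours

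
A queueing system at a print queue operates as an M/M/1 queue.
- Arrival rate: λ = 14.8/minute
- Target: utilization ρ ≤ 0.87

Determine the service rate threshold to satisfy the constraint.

ρ = λ/μ, so μ = λ/ρ
μ ≥ 14.8/0.87 = 17.0115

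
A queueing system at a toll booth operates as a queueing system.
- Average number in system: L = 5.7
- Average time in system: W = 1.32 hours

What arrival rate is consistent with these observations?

Little's Law: L = λW, so λ = L/W
λ = 5.7/1.32 = 4.3182 vehicles/hour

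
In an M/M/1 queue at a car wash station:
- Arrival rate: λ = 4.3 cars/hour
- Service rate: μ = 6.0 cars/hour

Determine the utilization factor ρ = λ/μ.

Server utilization: ρ = λ/μ
ρ = 4.3/6.0 = 0.7167
The server is busy 71.67% of the time.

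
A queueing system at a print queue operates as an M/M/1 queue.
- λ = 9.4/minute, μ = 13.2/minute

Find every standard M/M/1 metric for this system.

Step 1: ρ = λ/μ = 9.4/13.2 = 0.7121
Step 2: L = λ/(μ-λ) = 9.4/3.80 = 2.4737
Step 3: Lq = λ²/(μ(μ-λ)) = 88.36/(13.2×3.80) = 1.7616
Step 4: W = 1/(μ-λ) = 1/3.80 = 0.26316
Step 5: Wq = λ/(μ(μ-λ)) = 9.4/(13.2×3.80) = 0.1874
Step 6: P(0) = 1-ρ = 0.2879
Verify: L = λW = 9.4×0.26316 = 2.4737 ✔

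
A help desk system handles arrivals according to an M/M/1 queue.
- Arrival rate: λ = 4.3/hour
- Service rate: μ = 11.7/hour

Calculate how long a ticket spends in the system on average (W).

First, compute utilization: ρ = λ/μ = 4.3/11.7 = 0.3675
For M/M/1: W = 1/(μ-λ)
W = 1/(11.7-4.3) = 1/7.40
W = 0.1351 hours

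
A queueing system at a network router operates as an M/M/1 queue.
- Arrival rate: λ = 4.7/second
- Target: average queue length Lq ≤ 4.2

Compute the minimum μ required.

For M/M/1: Lq = λ²/(μ(μ-λ))
Need Lq ≤ 4.2, i.e. μ(μ-λ) ≥ λ²/4.2
μ² - 4.7μ - 22.09/4.2 ≥ 0  →  μ² - 4.7μ - 5.25952 ≥ 0
Quadratic formula (positive root): μ = [λ + √(λ² + 4×5.25952)]/2
Discriminant: 22.09 + 4×5.25952 = 43.1281, √43.1281 = 6.5672
μ ≥ (4.7 + 6.5672)/2 = 5.6336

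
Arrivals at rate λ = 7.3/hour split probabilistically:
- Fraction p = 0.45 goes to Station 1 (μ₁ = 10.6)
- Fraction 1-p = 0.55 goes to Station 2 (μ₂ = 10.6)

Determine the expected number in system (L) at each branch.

Effective rates: λ₁ = 7.3×0.45 = 3.285, λ₂ = 7.3×0.55 = 4.015
Station 1: ρ₁ = 3.285/10.6 = 0.3099, L₁ = ρ₁/(1-ρ₁) = 0.3099/(1-0.3099) = 0.4491
Station 2: ρ₂ = 4.015/10.6 = 0.37877, L₂ = ρ₂/(1-ρ₂) = 0.37877/(1-0.37877) = 0.6097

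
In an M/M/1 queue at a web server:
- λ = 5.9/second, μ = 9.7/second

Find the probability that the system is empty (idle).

ρ = λ/μ = 5.9/9.7 = 0.6082
P(0) = 1 - ρ = 1 - 0.6082 = 0.3918
The server is idle 39.18% of the time.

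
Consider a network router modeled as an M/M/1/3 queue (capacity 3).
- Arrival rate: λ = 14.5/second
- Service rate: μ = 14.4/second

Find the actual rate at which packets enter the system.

ρ = λ/μ = 14.5/14.4 = 1.0069444
P₀ = (1-ρ)/(1-ρ^(K+1)) = (1-1.0069444)/(1-1.0069444^4) = -0.006944/-0.02807 = 0.2474
P_K = P₀×ρ^K = 0.2474 × 1.0069444^3 = 0.2474 × 1.0210 = 0.2526
λ_eff = λ(1-P_K) = 14.5 × (1 - 0.2526) = 14.5 × 0.7474 = 10.8373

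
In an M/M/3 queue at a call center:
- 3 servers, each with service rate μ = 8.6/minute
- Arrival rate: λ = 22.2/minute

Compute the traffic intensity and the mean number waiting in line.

Traffic intensity: ρ = λ/(cμ) = 22.2/(3×8.6) = 0.8605
Since ρ = 0.8605 < 1, system is stable.
Offered load a = λ/μ = cρ = 22.2/8.6 = 2.5814
P₀ = [ Σₙ₌₀^2 aⁿ/n! + a^3/(3!(1-ρ)) ]⁻¹
Σ = a^0/0! + a^1/1! + a^2/2! = 1.0000 + 2.5814 + 3.3318 = 6.9132
a^3/(3!(1-ρ)) = 17.2014/(6 × 0.139535) = 20.5461
P₀ = 1/(6.9132 + 20.5461) = 0.03642
Lq = P₀·a^3·ρ / (3!(1-ρ)²) = 0.0364175 × 17.2014 × 0.860465 / (6 × 0.0194700) = 4.6141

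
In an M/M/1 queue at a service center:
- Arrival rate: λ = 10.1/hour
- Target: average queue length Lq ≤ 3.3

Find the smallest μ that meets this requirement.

For M/M/1: Lq = λ²/(μ(μ-λ))
Need Lq ≤ 3.3, i.e. μ(μ-λ) ≥ λ²/3.3
μ² - 10.1μ - 102.01/3.3 ≥ 0  →  μ² - 10.1μ - 30.91212 ≥ 0
Quadratic formula (positive root): μ = [λ + √(λ² + 4×30.91212)]/2
Discriminant: 102.01 + 4×30.91212 = 225.6585, √225.6585 = 15.0219
μ ≥ (10.1 + 15.0219)/2 = 12.5610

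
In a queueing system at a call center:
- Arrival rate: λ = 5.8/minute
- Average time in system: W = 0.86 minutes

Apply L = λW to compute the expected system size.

Little's Law: L = λW
L = 5.8 × 0.86 = 4.9880 calls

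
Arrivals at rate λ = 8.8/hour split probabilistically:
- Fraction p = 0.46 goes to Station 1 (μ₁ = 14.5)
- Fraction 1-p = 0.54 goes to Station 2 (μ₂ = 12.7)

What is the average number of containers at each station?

Effective rates: λ₁ = 8.8×0.46 = 4.048, λ₂ = 8.8×0.54 = 4.752
Station 1: ρ₁ = 4.048/14.5 = 0.2792, L₁ = ρ₁/(1-ρ₁) = 0.2792/(1-0.2792) = 0.3873
Station 2: ρ₂ = 4.752/12.7 = 0.37417, L₂ = ρ₂/(1-ρ₂) = 0.37417/(1-0.37417) = 0.5979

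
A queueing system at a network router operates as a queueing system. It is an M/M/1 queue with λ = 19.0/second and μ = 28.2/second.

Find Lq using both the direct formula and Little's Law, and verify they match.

Method 1 (direct): Lq = λ²/(μ(μ-λ)) = 361.00/(28.2 × 9.20) = 1.3915

Method 2 (Little's Law):
W = 1/(μ-λ) = 1/9.20 = 0.108696
Wq = W - 1/μ = 0.108696 - 0.0354610 = 0.073235
Lq = λWq = 19.0 × 0.073235 = 1.3915 ✔ (matches Method 1)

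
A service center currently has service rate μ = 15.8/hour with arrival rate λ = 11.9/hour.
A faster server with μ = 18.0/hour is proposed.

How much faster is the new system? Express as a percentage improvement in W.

System 1: ρ₁ = 11.9/15.8 = 0.7532, W₁ = 1/(15.8-11.9) = 0.25641
System 2: ρ₂ = 11.9/18.0 = 0.6611, W₂ = 1/(18.0-11.9) = 0.16393
Improvement: (W₁-W₂)/W₁ = (0.25641-0.16393)/0.25641 = 36.07%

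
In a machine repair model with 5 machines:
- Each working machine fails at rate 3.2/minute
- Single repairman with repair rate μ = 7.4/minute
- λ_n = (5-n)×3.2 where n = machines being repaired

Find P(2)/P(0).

P(2)/P(0) = ∏_{i=0}^{2-1} λ_i/μ_{i+1}
= (5-0)×3.2/7.4 × (5-1)×3.2/7.4
= 3.7400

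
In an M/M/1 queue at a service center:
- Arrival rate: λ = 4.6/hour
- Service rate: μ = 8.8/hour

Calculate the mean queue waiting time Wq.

First, compute utilization: ρ = λ/μ = 4.6/8.8 = 0.5227
For M/M/1: Wq = λ/(μ(μ-λ))
Wq = 4.6/(8.8 × (8.8-4.6))
Wq = 4.6/(8.8 × 4.20)
Wq = 0.1245 hours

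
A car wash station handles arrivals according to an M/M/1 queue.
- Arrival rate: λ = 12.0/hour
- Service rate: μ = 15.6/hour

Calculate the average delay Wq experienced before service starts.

First, compute utilization: ρ = λ/μ = 12.0/15.6 = 0.7692
For M/M/1: Wq = λ/(μ(μ-λ))
Wq = 12.0/(15.6 × (15.6-12.0))
Wq = 12.0/(15.6 × 3.60)
Wq = 0.2137 hours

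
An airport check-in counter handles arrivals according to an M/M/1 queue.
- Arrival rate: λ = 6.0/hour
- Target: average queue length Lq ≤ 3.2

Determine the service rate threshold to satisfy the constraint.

For M/M/1: Lq = λ²/(μ(μ-λ))
Need Lq ≤ 3.2, i.e. μ(μ-λ) ≥ λ²/3.2
μ² - 6.0μ - 36.00/3.2 ≥ 0  →  μ² - 6.0μ - 11.2500 ≥ 0
Quadratic formula (positive root): μ = [λ + √(λ² + 4×11.2500)]/2
Discriminant: 36.00 + 4×11.2500 = 81.0000, √81.0000 = 9.0000
μ ≥ (6.0 + 9.0000)/2 = 7.5000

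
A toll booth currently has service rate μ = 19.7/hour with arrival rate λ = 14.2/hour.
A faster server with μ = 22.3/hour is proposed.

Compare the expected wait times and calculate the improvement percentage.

System 1: ρ₁ = 14.2/19.7 = 0.7208, W₁ = 1/(19.7-14.2) = 0.18182
System 2: ρ₂ = 14.2/22.3 = 0.6368, W₂ = 1/(22.3-14.2) = 0.12346
Improvement: (W₁-W₂)/W₁ = (0.18182-0.12346)/0.18182 = 32.10%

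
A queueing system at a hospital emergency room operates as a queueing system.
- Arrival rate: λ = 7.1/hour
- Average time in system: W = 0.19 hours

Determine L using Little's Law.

Little's Law: L = λW
L = 7.1 × 0.19 = 1.3490 patients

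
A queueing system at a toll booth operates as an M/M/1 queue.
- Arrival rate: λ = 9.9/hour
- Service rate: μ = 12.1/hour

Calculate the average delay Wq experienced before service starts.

First, compute utilization: ρ = λ/μ = 9.9/12.1 = 0.8182
For M/M/1: Wq = λ/(μ(μ-λ))
Wq = 9.9/(12.1 × (12.1-9.9))
Wq = 9.9/(12.1 × 2.20)
Wq = 0.3719 hours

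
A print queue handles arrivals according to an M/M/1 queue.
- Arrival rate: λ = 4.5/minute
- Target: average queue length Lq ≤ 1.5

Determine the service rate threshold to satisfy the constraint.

For M/M/1: Lq = λ²/(μ(μ-λ))
Need Lq ≤ 1.5, i.e. μ(μ-λ) ≥ λ²/1.5
μ² - 4.5μ - 20.25/1.5 ≥ 0  →  μ² - 4.5μ - 13.5000 ≥ 0
Quadratic formula (positive root): μ = [λ + √(λ² + 4×13.5000)]/2
Discriminant: 20.25 + 4×13.5000 = 74.2500, √74.2500 = 8.6168
μ ≥ (4.5 + 8.6168)/2 = 6.5584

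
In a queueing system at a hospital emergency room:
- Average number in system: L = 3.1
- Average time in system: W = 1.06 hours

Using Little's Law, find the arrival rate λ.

Little's Law: L = λW, so λ = L/W
λ = 3.1/1.06 = 2.9245 patients/hour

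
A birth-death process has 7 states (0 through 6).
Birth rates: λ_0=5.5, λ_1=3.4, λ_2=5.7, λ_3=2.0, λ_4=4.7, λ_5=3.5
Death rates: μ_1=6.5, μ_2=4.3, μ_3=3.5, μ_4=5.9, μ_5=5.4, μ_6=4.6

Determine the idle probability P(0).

Ratios P(n)/P(0) = (λ₀···λₙ₋₁)/(μ₁···μₙ):
P(1)/P(0) = (5.5)/(6.5) = 0.84615
P(2)/P(0) = (5.5×3.4)/(6.5×4.3) = 0.66905
P(3)/P(0) = (5.5×3.4×5.7)/(6.5×4.3×3.5) = 1.0896
P(4)/P(0) = (5.5×3.4×5.7×2.0)/(6.5×4.3×3.5×5.9) = 0.36936
P(5)/P(0) = (5.5×3.4×5.7×2.0×4.7)/(6.5×4.3×3.5×5.9×5.4) = 0.32148
P(6)/P(0) = (5.5×3.4×5.7×2.0×4.7×3.5)/(6.5×4.3×3.5×5.9×5.4×4.6) = 0.24460

Normalization: ∑ P(n) = 1
P(0) × (1.0000 + 0.84615 + 0.66905 + 1.0896 + 0.36936 + 0.32148 + 0.24460) = 1
P(0) × 4.5402 = 1
P(0) = 1/4.5402 = 0.2203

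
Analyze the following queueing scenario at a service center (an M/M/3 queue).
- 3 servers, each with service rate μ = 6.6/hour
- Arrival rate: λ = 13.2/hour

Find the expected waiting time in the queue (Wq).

Traffic intensity: ρ = λ/(cμ) = 13.2/(3×6.6) = 0.6667
Since ρ = 0.6667 < 1, system is stable.
Offered load a = λ/μ = cρ = 13.2/6.6 = 2.0000
P₀ = [ Σₙ₌₀^2 aⁿ/n! + a^3/(3!(1-ρ)) ]⁻¹
Σ = a^0/0! + a^1/1! + a^2/2! = 1.0000 + 2.0000 + 2.0000 = 5.0000
a^3/(3!(1-ρ)) = 8.0000/(6 × 0.33333) = 4.0000
P₀ = 1/(5.0000 + 4.0000) = 0.1111
Lq = P₀·a^3·ρ / (3!(1-ρ)²) = 0.1111 × 8.0000 × 0.6667 / (6 × 0.1111) = 0.8889
Wq = Lq/λ = 0.8889/13.2 = 0.06734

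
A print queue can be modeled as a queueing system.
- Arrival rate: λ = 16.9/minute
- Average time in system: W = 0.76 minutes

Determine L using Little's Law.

Little's Law: L = λW
L = 16.9 × 0.76 = 12.8440 jobs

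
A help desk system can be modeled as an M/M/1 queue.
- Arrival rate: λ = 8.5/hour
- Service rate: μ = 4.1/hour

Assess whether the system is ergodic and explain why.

Stability requires ρ = λ/(cμ) < 1
ρ = 8.5/(1 × 4.1) = 8.5/4.10 = 2.0732
Since 2.0732 ≥ 1, the system is UNSTABLE.
Queue grows without bound. Need μ > λ = 8.5.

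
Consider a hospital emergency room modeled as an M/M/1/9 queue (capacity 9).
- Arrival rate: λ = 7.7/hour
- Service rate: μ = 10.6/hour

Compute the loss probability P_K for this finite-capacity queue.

ρ = λ/μ = 7.7/10.6 = 0.72642
P₀ = (1-ρ)/(1-ρ^(K+1)) = (1-0.72642)/(1-0.72642^10) = 0.2736/0.9591 = 0.2853
P_K = P₀×ρ^K = 0.2853 × 0.72642^9 = 0.2853 × 0.05632 = 0.01607
Blocking probability = 1.61%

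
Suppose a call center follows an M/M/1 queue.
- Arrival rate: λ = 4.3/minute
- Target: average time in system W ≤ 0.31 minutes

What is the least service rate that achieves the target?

For M/M/1: W = 1/(μ-λ)
Need W ≤ 0.31, so 1/(μ-λ) ≤ 0.31
μ - λ ≥ 1/0.31 = 3.2258
μ ≥ 4.3 + 3.2258 = 7.5258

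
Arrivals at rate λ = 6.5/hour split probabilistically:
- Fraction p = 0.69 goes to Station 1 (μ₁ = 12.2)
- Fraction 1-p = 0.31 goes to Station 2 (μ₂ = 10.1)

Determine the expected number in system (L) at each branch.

Effective rates: λ₁ = 6.5×0.69 = 4.485, λ₂ = 6.5×0.31 = 2.015
Station 1: ρ₁ = 4.485/12.2 = 0.3676, L₁ = ρ₁/(1-ρ₁) = 0.3676/(1-0.3676) = 0.5813
Station 2: ρ₂ = 2.015/10.1 = 0.1995, L₂ = ρ₂/(1-ρ₂) = 0.1995/(1-0.1995) = 0.2492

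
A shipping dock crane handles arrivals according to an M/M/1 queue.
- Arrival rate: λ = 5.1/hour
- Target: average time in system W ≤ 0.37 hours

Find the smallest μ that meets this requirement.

For M/M/1: W = 1/(μ-λ)
Need W ≤ 0.37, so 1/(μ-λ) ≤ 0.37
μ - λ ≥ 1/0.37 = 2.7027
μ ≥ 5.1 + 2.7027 = 7.8027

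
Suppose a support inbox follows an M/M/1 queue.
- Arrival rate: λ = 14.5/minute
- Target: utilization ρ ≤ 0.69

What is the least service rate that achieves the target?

ρ = λ/μ, so μ = λ/ρ
μ ≥ 14.5/0.69 = 21.0145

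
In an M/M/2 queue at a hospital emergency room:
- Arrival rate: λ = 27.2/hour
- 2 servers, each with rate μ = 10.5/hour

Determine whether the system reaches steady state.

Stability requires ρ = λ/(cμ) < 1
ρ = 27.2/(2 × 10.5) = 27.2/21.00 = 1.2952
Since 1.2952 ≥ 1, the system is UNSTABLE.
Need c > λ/μ = 27.2/10.5 = 2.59.
Minimum servers needed: c = 3.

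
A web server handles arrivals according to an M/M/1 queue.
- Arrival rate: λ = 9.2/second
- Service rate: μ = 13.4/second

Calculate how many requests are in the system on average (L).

ρ = λ/μ = 9.2/13.4 = 0.6866
For M/M/1: L = λ/(μ-λ)
L = 9.2/(13.4-9.2) = 9.2/4.20
L = 2.1905 requests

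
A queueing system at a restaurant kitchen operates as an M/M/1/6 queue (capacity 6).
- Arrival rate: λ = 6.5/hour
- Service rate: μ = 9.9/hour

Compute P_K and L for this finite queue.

ρ = λ/μ = 6.5/9.9 = 0.65657
P₀ = (1-ρ)/(1-ρ^(K+1)) = (1-0.65657)/(1-0.65657^7) = 0.3434/0.9474 = 0.3625
P_K = P₀×ρ^K = 0.3625 × 0.65657^6 = 0.3625 × 0.08011 = 0.02904
Blocking probability P_6 = 0.02904 (2.90%)
L = ρ[1 - (K+1)ρ^K + Kρ^(K+1)] / [(1-ρ)(1-ρ^(K+1))]
L = 0.65657 × (1 - 7×0.08011 + 6×0.05260) / ((1 - 0.65657) × (1 - 0.05260)) = 1.5232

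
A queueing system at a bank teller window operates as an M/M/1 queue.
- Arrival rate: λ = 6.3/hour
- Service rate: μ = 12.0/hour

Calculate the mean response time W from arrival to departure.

First, compute utilization: ρ = λ/μ = 6.3/12.0 = 0.5250
For M/M/1: W = 1/(μ-λ)
W = 1/(12.0-6.3) = 1/5.70
W = 0.1754 hours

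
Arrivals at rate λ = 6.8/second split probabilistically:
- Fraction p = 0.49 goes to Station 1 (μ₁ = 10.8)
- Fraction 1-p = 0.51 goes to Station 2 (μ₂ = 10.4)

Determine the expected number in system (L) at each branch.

Effective rates: λ₁ = 6.8×0.49 = 3.332, λ₂ = 6.8×0.51 = 3.468
Station 1: ρ₁ = 3.332/10.8 = 0.30852, L₁ = ρ₁/(1-ρ₁) = 0.30852/(1-0.30852) = 0.4462
Station 2: ρ₂ = 3.468/10.4 = 0.33346, L₂ = ρ₂/(1-ρ₂) = 0.33346/(1-0.33346) = 0.5003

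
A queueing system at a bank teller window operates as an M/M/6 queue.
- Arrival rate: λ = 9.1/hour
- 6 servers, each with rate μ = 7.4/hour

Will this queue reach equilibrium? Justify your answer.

Stability requires ρ = λ/(cμ) < 1
ρ = 9.1/(6 × 7.4) = 9.1/44.40 = 0.2050
Since 0.2050 < 1, the system is STABLE.
The servers are busy 20.50% of the time.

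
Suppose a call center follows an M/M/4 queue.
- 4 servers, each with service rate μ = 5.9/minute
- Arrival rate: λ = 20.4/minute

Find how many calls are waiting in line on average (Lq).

Traffic intensity: ρ = λ/(cμ) = 20.4/(4×5.9) = 0.8644
Since ρ = 0.8644 < 1, system is stable.
Offered load a = λ/μ = cρ = 20.4/5.9 = 3.4576
P₀ = [ Σₙ₌₀^3 aⁿ/n! + a^4/(4!(1-ρ)) ]⁻¹
Σ = a^0/0! + a^1/1! + a^2/2! + a^3/3! = 1.0000 + 3.4576 + 5.9776 + 6.8894 = 17.3246
a^4/(4!(1-ρ)) = 142.9265/(24 × 0.1355932) = 43.9201
P₀ = 1/(17.3246 + 43.9201) = 0.01633
Lq = P₀·a^4·ρ / (4!(1-ρ)²) = 0.0163279 × 142.9265 × 0.864407 / (24 × 0.0183855) = 4.5717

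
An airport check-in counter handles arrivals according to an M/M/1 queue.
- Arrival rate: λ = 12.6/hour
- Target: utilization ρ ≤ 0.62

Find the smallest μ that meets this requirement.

ρ = λ/μ, so μ = λ/ρ
μ ≥ 12.6/0.62 = 20.3226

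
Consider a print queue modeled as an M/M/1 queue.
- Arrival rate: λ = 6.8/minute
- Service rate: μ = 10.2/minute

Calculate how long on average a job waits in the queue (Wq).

First, compute utilization: ρ = λ/μ = 6.8/10.2 = 0.6667
For M/M/1: Wq = λ/(μ(μ-λ))
Wq = 6.8/(10.2 × (10.2-6.8))
Wq = 6.8/(10.2 × 3.40)
Wq = 0.1961 minutes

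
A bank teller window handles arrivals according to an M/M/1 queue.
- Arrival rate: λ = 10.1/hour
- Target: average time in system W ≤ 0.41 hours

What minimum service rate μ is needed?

For M/M/1: W = 1/(μ-λ)
Need W ≤ 0.41, so 1/(μ-λ) ≤ 0.41
μ - λ ≥ 1/0.41 = 2.4390
μ ≥ 10.1 + 2.4390 = 12.5390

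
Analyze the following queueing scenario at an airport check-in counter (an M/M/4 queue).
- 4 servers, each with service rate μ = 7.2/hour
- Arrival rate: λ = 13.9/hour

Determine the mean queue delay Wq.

Traffic intensity: ρ = λ/(cμ) = 13.9/(4×7.2) = 0.4826
Since ρ = 0.4826 < 1, system is stable.
Offered load a = λ/μ = cρ = 13.9/7.2 = 1.9306
P₀ = [ Σₙ₌₀^3 aⁿ/n! + a^4/(4!(1-ρ)) ]⁻¹
Σ = a^0/0! + a^1/1! + a^2/2! + a^3/3! = 1.0000 + 1.9306 + 1.8635 + 1.1992 = 5.9933
a^4/(4!(1-ρ)) = 13.8909/(24 × 0.51736) = 1.1187
P₀ = 1/(5.9933 + 1.1187) = 0.1406
Lq = P₀·a^4·ρ / (4!(1-ρ)²) = 0.1406 × 13.8909 × 0.4826 / (24 × 0.2677) = 0.1467
Wq = Lq/λ = 0.14674/13.9 = 0.01056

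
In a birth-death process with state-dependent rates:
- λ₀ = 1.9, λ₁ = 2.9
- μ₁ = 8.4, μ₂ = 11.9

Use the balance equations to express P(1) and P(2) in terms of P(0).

Balance equations:
State 0: λ₀P₀ = μ₁P₁ → P₁ = (λ₀/μ₁)P₀ = (1.9/8.4)P₀ = 0.2262P₀
State 1: P₂ = (λ₀λ₁)/(μ₁μ₂)P₀ = (1.9×2.9)/(8.4×11.9)P₀ = 0.05512P₀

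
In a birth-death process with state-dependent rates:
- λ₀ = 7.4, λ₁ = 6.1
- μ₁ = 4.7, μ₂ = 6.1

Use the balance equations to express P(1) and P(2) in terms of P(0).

Balance equations:
State 0: λ₀P₀ = μ₁P₁ → P₁ = (λ₀/μ₁)P₀ = (7.4/4.7)P₀ = 1.5745P₀
State 1: P₂ = (λ₀λ₁)/(μ₁μ₂)P₀ = (7.4×6.1)/(4.7×6.1)P₀ = 1.5745P₀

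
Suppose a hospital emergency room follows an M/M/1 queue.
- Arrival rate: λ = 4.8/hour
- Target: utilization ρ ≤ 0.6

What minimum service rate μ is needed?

ρ = λ/μ, so μ = λ/ρ
μ ≥ 4.8/0.6 = 8.0000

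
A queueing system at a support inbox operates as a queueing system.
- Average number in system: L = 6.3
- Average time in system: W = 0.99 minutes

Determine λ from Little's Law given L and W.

Little's Law: L = λW, so λ = L/W
λ = 6.3/0.99 = 6.3636 emails/minute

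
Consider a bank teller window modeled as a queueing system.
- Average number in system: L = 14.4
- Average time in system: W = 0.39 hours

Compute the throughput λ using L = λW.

Little's Law: L = λW, so λ = L/W
λ = 14.4/0.39 = 36.9231 transactions/hour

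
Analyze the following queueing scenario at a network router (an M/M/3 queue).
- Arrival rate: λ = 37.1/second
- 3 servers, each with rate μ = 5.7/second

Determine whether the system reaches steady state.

Stability requires ρ = λ/(cμ) < 1
ρ = 37.1/(3 × 5.7) = 37.1/17.10 = 2.1696
Since 2.1696 ≥ 1, the system is UNSTABLE.
Need c > λ/μ = 37.1/5.7 = 6.51.
Minimum servers needed: c = 7.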